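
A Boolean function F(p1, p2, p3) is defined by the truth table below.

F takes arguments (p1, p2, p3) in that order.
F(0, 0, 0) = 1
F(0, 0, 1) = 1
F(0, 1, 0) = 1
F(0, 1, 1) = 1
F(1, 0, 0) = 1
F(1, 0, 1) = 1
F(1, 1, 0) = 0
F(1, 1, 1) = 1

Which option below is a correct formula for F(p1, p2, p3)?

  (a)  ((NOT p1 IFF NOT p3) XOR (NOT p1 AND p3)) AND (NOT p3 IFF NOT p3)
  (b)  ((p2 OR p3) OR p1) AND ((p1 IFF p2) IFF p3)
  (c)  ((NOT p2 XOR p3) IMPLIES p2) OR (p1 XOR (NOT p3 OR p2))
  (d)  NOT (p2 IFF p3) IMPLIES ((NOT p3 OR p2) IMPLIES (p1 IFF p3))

(a) fails at (1,0,0): the formula yields 0, F is 1.
(b) fails at (0,0,0): the formula yields 0, F is 1.
(c) fails at (1,0,0): the formula yields 0, F is 1.
That leaves (d). Evaluating it on every row reproduces the table of F exactly.

d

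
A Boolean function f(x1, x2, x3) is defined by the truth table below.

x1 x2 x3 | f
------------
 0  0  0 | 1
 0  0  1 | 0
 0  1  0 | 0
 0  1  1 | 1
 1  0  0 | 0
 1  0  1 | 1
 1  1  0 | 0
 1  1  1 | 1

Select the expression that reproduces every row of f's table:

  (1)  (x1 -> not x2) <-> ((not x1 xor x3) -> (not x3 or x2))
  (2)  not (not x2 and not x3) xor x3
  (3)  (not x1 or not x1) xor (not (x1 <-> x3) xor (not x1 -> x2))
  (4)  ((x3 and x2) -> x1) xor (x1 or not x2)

3

(1) disagrees with f on (0,0,1) (formula → 1, table → 0); rule it out.
(2) disagrees with f on (0,0,0) (formula → 0, table → 1); rule it out.
(4) disagrees with f on (0,0,0) (formula → 0, table → 1); rule it out.
That leaves (3). Evaluating it on every row reproduces the table of f exactly.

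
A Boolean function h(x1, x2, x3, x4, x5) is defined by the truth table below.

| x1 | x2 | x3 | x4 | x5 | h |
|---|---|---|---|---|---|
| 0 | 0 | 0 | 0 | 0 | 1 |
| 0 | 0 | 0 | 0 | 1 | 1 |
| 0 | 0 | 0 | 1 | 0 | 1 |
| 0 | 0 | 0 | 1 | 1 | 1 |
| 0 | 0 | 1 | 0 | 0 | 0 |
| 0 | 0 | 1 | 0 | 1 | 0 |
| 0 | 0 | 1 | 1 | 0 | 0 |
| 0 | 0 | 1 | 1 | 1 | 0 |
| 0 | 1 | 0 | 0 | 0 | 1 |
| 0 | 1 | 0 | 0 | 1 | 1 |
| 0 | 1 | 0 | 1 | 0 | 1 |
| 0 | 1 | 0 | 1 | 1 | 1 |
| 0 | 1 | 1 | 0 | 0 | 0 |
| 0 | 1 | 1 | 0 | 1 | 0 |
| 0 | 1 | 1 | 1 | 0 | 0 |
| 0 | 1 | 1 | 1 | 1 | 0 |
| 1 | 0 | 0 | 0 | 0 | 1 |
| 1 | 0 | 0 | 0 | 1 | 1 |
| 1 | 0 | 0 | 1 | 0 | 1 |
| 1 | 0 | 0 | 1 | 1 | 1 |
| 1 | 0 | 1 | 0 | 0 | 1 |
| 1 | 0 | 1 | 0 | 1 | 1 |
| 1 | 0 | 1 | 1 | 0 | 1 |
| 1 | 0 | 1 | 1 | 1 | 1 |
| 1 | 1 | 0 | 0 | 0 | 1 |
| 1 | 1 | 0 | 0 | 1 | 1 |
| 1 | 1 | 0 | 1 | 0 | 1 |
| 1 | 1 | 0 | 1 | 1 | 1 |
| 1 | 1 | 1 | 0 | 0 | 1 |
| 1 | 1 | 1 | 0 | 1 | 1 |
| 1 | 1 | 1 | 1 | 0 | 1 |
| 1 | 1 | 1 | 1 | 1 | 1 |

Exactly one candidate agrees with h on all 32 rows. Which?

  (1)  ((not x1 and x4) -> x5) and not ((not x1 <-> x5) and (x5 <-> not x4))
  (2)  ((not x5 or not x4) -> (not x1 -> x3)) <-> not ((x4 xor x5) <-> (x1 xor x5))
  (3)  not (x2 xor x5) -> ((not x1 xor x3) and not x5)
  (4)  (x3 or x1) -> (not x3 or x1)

4

(1) fails at (0,0,0,0,1): the formula yields 0, h is 1.
(2) fails at (0,0,0,1,0): the formula yields 0, h is 1.
(3) fails at (0,0,1,0,1): the formula yields 1, h is 0.
Only (4) survives; checking it on all 32 rows confirms it matches h.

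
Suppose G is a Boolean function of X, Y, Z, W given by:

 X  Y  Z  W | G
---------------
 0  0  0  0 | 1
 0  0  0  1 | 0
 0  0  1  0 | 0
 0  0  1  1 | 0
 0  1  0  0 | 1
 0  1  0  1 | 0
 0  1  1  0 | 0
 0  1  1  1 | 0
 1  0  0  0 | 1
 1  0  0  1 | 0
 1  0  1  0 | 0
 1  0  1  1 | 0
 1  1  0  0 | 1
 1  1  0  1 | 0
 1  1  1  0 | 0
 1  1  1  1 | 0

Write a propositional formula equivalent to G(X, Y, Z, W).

G(X, Y, Z, W) = (((((not X and not Y) and not Z) and not W) or (((not X and Y) and not Z) and not W)) or (((X and not Y) and not Z) and not W)) or (((X and Y) and not Z) and not W)

Collect the rows where G=1 — (0,0,0,0), (0,1,0,0), (1,0,0,0), (1,1,0,0) — and write one minterm per row: ¬X·¬Y·¬Z·¬W, ¬X·Y·¬Z·¬W, X·¬Y·¬Z·¬W, X·Y·¬Z·¬W. Their union (logical OR) reproduces the table exactly.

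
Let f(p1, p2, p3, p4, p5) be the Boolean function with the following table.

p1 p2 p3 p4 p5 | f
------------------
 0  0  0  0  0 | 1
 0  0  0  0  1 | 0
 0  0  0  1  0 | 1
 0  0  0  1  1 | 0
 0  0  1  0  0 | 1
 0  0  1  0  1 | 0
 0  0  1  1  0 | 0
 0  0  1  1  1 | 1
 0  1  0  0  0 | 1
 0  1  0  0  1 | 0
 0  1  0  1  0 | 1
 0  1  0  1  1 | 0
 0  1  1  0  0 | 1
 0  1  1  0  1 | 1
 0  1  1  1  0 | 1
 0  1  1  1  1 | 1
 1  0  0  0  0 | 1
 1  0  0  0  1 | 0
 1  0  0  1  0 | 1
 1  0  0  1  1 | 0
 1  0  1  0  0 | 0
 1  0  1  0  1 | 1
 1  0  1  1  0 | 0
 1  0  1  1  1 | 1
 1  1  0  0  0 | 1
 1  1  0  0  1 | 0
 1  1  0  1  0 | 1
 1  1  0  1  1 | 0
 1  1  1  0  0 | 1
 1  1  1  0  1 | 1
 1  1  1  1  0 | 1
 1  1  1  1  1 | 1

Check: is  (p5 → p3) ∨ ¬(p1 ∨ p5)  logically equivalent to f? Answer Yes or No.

No

Check the formula against f row by row:
  p1=0, p2=0, p3=0, p4=0, p5=0: formula gives 1, f = 1 ✓
  p1=0, p2=0, p3=0, p4=0, p5=1: formula gives 0, f = 0 ✓
  p1=0, p2=0, p3=0, p4=1, p5=0: formula gives 1, f = 1 ✓
  p1=0, p2=0, p3=0, p4=1, p5=1: formula gives 0, f = 0 ✓
  …
  p1=0, p2=0, p3=1, p4=0, p5=1: formula gives 1, but f = 0 ✗
Row (0,0,1,0,1) is a counterexample, so the formula is not equivalent to f.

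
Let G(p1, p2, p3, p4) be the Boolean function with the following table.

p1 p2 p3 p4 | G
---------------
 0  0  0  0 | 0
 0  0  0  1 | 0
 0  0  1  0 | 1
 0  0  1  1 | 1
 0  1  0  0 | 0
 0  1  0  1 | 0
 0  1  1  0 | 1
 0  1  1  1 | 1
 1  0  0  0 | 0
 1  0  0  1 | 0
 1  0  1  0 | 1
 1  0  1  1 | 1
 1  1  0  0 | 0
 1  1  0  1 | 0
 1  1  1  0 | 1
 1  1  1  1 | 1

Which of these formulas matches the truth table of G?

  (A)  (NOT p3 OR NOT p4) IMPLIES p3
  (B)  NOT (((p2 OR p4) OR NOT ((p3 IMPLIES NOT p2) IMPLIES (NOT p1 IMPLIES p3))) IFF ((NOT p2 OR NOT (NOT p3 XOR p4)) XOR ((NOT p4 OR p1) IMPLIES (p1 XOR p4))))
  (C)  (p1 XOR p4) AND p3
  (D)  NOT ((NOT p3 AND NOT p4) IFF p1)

A

(B) disagrees with G on (0,0,0,1) (formula → 1, table → 0); rule it out.
(C) disagrees with G on (0,0,1,0) (formula → 0, table → 1); rule it out.
(D) disagrees with G on (0,0,0,0) (formula → 1, table → 0); rule it out.
(A) is the remaining candidate, and it agrees with G on all 16 inputs.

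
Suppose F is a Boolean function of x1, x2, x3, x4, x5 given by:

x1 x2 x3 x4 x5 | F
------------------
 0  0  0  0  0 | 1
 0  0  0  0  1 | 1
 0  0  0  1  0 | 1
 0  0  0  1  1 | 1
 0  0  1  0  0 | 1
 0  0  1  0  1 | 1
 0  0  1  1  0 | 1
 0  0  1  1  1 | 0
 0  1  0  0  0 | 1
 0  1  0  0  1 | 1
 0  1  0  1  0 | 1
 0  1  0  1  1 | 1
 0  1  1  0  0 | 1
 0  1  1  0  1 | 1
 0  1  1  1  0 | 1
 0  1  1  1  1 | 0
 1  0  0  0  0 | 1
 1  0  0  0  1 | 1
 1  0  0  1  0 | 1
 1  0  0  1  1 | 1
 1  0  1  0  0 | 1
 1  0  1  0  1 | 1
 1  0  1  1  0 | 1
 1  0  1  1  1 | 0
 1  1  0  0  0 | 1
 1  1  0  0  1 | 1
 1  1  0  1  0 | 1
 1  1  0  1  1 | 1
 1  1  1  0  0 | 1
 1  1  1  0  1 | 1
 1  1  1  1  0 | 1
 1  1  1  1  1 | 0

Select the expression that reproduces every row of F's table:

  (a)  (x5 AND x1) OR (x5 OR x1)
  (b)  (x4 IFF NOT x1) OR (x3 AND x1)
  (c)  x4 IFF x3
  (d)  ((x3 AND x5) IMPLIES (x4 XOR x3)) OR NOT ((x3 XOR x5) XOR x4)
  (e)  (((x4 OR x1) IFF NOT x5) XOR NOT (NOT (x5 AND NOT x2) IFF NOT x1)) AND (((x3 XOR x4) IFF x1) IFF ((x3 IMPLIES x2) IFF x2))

(a) disagrees with F on (0,0,0,0,0) (formula → 0, table → 1); rule it out.
(b) disagrees with F on (0,0,0,0,0) (formula → 0, table → 1); rule it out.
(c) disagrees with F on (0,0,0,1,0) (formula → 0, table → 1); rule it out.
(e) disagrees with F on (0,0,0,0,0) (formula → 0, table → 1); rule it out.
That leaves (d). Evaluating it on every row reproduces the table of F exactly.

d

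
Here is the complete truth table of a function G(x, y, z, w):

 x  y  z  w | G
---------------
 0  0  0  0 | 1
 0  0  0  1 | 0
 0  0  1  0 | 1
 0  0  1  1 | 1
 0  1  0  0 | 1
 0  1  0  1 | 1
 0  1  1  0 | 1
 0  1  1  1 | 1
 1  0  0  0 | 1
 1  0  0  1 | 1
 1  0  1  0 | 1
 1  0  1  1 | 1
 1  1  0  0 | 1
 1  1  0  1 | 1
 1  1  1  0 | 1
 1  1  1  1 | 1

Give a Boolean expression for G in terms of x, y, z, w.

Only row (0,0,0,1) gives 0. So G is 1 everywhere except there — the complement of the minterm ¬x·¬y·¬z·w.

G(x, y, z, w) = not (((not x and not y) and not z) and w)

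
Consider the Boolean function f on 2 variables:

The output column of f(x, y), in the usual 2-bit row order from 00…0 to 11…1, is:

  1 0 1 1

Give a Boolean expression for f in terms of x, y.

This is y → x (false only at 0,1).

f(x, y) = y -> x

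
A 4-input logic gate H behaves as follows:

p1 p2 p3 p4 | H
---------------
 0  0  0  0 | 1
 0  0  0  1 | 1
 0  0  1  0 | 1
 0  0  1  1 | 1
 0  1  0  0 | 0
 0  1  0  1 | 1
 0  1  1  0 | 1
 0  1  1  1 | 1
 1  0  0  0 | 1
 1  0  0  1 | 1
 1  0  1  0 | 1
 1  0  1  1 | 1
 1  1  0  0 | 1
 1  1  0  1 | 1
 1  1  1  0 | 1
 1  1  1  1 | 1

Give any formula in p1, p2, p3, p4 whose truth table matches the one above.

H(p1, p2, p3, p4) = (((p1' · p2) · p3') · p4')'

H is 0 on exactly one input, (0,1,0,0), whose minterm is ¬p1·p2·¬p3·¬p4. So H is the negation of that single conjunction.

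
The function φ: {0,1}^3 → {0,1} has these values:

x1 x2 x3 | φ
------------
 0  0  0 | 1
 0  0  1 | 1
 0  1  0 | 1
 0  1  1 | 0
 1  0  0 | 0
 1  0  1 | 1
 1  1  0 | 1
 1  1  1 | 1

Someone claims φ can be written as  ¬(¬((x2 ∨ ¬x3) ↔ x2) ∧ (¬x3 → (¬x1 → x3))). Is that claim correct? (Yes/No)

No

Test each input against both φ and the formula:
  x1=0, x2=0, x3=0: formula gives 1, φ = 1 ✓
  x1=0, x2=0, x3=1: formula gives 1, φ = 1 ✓
  x1=0, x2=1, x3=0: formula gives 1, φ = 1 ✓
  x1=0, x2=1, x3=1: formula gives 1, but φ = 0 ✗
Row (0,1,1) is a counterexample, so the formula is not equivalent to φ.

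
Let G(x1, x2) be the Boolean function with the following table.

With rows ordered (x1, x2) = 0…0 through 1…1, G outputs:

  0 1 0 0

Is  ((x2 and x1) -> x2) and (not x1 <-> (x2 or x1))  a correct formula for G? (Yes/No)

Check the formula against G row by row:
  x1=0, x2=0: formula gives 0, G = 0 ✓
  x1=0, x2=1: formula gives 1, G = 1 ✓
  x1=1, x2=0: formula gives 0, G = 0 ✓
  x1=1, x2=1: formula gives 0, G = 0 ✓
No disagreement on any input; they are logically equivalent.

Yes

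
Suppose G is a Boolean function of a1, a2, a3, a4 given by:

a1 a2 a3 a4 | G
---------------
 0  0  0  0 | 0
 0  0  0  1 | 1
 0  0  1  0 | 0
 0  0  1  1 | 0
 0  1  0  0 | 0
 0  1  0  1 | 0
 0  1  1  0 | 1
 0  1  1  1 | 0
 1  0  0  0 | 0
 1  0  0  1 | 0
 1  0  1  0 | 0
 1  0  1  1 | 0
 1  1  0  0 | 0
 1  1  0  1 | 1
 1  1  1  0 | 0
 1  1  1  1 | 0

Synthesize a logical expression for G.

G(a1, a2, a3, a4) = ((((NOT a1 AND NOT a2) AND NOT a3) AND a4) OR (((NOT a1 AND a2) AND a3) AND NOT a4)) OR (((a1 AND a2) AND NOT a3) AND a4)

G=1 on 3 inputs: (0,0,0,1), (0,1,1,0), (1,1,0,1). Reading each as a conjunction of literals (¬a1·¬a2·¬a3·a4, ¬a1·a2·a3·¬a4, a1·a2·¬a3·a4) and taking the OR gives the canonical DNF.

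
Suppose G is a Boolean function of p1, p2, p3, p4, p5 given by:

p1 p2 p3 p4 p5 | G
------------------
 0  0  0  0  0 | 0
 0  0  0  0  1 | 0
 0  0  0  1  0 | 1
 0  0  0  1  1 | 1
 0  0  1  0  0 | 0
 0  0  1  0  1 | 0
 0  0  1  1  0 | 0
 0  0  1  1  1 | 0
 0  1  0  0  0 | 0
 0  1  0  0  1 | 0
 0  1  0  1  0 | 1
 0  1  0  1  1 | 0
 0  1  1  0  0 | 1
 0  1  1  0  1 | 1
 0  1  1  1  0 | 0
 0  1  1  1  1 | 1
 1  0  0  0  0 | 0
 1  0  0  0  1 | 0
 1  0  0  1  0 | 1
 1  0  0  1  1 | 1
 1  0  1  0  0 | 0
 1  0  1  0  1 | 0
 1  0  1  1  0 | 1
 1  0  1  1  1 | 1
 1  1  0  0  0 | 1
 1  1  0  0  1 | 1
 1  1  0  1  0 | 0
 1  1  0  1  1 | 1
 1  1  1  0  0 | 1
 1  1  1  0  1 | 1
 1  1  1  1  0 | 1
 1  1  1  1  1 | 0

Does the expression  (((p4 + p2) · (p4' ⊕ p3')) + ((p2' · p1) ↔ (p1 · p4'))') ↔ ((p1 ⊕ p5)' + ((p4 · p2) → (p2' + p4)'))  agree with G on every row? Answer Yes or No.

Check the formula against G row by row:
  p1=0, p2=0, p3=0, p4=0, p5=0: formula gives 0, G = 0 ✓
  p1=0, p2=0, p3=0, p4=0, p5=1: formula gives 0, G = 0 ✓
  p1=0, p2=0, p3=0, p4=1, p5=0: formula gives 1, G = 1 ✓
  p1=0, p2=0, p3=0, p4=1, p5=1: formula gives 1, G = 1 ✓
  … (the remaining 28 rows also agree.)
No disagreement on any input; they are logically equivalent.

Yes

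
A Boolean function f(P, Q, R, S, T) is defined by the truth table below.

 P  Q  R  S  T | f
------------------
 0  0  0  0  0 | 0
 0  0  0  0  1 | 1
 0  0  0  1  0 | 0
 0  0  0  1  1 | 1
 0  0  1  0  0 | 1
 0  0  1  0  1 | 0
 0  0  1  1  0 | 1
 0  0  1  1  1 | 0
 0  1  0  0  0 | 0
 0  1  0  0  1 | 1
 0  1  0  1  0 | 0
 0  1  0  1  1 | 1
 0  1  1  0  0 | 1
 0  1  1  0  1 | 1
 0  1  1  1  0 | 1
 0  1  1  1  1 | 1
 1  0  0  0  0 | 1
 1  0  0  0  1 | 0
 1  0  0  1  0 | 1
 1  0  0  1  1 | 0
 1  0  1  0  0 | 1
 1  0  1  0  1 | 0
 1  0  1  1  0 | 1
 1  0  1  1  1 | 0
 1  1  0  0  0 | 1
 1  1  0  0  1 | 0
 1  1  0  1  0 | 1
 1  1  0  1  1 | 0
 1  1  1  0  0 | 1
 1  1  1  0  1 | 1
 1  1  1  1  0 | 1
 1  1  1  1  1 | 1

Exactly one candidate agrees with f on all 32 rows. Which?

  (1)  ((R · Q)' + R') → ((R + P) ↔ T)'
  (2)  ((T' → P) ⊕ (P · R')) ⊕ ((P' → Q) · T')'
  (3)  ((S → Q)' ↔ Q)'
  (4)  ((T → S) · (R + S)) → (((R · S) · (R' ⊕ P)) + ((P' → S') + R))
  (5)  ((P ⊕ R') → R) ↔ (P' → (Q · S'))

(2) fails at (0,0,0,0,0): the formula yields 1, f is 0.
(3) fails at (0,0,0,0,1): the formula yields 0, f is 1.
(4) fails at (0,0,0,0,0): the formula yields 1, f is 0.
(5) fails at (0,0,0,0,0): the formula yields 1, f is 0.
(1) is the remaining candidate, and it agrees with f on all 32 inputs.

1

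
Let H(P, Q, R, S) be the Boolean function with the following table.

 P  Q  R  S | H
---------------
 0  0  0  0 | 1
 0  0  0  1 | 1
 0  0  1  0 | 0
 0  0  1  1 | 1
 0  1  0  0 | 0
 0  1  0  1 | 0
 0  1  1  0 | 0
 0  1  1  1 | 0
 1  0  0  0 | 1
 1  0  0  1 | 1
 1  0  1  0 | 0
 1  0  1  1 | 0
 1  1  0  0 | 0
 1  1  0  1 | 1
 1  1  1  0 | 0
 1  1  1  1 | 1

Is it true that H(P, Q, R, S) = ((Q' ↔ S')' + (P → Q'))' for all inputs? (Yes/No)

Test each input against both H and the formula:
  P=0, Q=0, R=0, S=0: formula gives 0, but H = 1 ✗
Since they disagree at (0,0,0,0), the expression is not a correct formula for H.

No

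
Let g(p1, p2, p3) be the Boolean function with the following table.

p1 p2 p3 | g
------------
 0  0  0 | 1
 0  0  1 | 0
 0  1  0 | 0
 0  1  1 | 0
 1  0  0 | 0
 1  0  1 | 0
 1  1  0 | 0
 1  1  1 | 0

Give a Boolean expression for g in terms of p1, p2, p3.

g(p1, p2, p3) = ¬((p1 ∨ p2) ∨ p3)

The output is 1 only when every input is 0 — NOR of all inputs.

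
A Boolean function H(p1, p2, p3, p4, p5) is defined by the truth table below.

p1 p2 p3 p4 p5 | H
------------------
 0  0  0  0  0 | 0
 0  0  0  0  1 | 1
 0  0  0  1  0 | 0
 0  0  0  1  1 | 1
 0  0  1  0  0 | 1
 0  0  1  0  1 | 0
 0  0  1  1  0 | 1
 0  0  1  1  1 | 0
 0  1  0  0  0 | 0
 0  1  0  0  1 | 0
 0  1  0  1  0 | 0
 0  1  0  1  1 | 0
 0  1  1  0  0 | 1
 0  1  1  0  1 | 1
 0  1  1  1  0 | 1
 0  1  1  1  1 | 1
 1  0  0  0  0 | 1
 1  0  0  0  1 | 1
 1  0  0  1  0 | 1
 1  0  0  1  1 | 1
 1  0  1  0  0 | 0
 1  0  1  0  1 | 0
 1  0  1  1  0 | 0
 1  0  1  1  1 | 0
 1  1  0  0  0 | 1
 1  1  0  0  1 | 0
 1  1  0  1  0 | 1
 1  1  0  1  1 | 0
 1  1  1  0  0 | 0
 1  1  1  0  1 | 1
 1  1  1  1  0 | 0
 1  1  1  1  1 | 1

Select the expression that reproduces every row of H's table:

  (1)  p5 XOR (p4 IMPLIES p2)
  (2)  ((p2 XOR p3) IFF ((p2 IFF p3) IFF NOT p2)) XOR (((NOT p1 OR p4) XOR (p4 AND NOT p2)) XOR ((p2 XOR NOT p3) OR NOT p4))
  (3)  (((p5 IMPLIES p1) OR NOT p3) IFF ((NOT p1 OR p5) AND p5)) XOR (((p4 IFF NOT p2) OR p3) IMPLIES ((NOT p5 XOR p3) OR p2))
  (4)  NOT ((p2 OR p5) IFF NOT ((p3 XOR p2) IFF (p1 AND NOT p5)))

(1): at (0,0,0,0,0) it gives 1, but H = 0 — eliminated.
(2): at (0,0,0,0,1) it gives 0, but H = 1 — eliminated.
(3): at (0,0,0,0,0) it gives 1, but H = 0 — eliminated.
Only (4) survives; checking it on all 32 rows confirms it matches H.

4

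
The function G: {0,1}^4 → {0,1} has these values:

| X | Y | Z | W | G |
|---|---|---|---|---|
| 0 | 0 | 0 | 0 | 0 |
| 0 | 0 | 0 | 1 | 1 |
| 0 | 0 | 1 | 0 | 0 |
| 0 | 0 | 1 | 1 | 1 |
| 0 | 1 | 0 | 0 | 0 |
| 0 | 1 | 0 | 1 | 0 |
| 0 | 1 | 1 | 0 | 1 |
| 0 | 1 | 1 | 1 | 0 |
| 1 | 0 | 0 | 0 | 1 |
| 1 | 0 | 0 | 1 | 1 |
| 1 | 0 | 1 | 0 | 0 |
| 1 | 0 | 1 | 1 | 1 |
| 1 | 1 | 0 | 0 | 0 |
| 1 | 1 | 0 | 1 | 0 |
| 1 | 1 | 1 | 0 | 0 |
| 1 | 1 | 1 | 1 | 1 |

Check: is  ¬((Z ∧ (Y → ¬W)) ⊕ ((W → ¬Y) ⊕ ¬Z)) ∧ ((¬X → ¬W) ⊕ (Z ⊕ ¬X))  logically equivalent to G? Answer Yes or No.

Test each input against both G and the formula:
  X=0, Y=0, Z=0, W=0: formula gives 0, G = 0 ✓
  X=0, Y=0, Z=0, W=1: formula gives 1, G = 1 ✓
  X=0, Y=0, Z=1, W=0: formula gives 1, but G = 0 ✗
Row (0,0,1,0) is a counterexample, so the formula is not equivalent to G.

No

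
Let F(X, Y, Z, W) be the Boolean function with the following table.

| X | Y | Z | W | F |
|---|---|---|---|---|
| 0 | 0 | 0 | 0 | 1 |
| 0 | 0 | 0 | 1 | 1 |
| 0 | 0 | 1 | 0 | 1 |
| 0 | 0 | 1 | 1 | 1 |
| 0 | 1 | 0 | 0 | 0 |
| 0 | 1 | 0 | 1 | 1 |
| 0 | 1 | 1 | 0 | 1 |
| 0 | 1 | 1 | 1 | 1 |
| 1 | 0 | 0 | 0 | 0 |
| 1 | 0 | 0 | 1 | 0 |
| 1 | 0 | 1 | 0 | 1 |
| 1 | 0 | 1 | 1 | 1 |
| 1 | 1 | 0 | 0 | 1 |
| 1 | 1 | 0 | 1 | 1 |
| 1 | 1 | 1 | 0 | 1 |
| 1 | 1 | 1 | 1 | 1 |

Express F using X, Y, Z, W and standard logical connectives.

F is 0 on only 3 rows — (0,1,0,0), (1,0,0,0), (1,0,0,1). Writing each as a minterm (¬X·Y·¬Z·¬W, X·¬Y·¬Z·¬W, X·¬Y·¬Z·W) and OR-ing them characterizes exactly where F=0, so F is the negation of that disjunction.

F(X, Y, Z, W) = ~(((((~X & Y) & ~Z) & ~W) | (((X & ~Y) & ~Z) & ~W)) | (((X & ~Y) & ~Z) & W))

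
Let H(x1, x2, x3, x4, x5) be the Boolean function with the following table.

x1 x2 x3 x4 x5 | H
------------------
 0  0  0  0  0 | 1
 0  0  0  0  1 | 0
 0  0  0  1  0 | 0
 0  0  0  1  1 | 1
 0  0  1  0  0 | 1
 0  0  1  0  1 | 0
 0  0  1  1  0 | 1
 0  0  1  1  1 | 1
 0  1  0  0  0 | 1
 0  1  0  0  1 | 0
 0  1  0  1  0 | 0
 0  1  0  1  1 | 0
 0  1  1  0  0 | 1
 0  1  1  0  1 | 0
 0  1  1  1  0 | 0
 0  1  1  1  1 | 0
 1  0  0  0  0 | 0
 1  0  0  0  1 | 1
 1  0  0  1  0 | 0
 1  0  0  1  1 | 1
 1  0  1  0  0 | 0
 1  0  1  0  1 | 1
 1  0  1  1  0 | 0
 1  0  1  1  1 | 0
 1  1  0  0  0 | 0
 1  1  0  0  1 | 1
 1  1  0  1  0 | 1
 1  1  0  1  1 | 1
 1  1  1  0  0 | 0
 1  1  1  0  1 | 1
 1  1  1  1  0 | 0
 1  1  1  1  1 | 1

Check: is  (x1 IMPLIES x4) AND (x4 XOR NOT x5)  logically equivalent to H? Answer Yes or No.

No

Test each input against both H and the formula:
  x1=0, x2=0, x3=0, x4=0, x5=0: formula gives 1, H = 1 ✓
  x1=0, x2=0, x3=0, x4=0, x5=1: formula gives 0, H = 0 ✓
  x1=0, x2=0, x3=0, x4=1, x5=0: formula gives 0, H = 0 ✓
  x1=0, x2=0, x3=0, x4=1, x5=1: formula gives 1, H = 1 ✓
  …
  x1=0, x2=0, x3=1, x4=1, x5=0: formula gives 0, but H = 1 ✗
Row (0,0,1,1,0) is a counterexample, so the formula is not equivalent to H.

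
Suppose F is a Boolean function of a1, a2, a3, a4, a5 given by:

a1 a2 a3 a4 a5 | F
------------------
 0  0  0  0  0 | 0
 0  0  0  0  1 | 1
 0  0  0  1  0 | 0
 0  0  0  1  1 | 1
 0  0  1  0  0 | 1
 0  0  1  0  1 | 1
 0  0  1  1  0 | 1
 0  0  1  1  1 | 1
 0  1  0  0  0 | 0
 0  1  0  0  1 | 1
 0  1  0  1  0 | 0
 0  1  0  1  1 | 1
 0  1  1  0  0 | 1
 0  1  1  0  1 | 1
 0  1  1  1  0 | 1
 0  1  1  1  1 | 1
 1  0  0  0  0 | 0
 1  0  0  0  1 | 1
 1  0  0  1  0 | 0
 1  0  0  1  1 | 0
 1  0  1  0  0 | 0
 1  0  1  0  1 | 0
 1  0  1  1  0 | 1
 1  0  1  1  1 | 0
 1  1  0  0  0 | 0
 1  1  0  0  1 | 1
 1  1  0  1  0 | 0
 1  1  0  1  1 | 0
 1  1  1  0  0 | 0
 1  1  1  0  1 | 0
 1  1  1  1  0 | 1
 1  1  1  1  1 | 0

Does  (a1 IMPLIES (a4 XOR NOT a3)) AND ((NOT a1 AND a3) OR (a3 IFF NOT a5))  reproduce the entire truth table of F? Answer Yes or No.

Check the formula against F row by row:
  a1=0, a2=0, a3=0, a4=0, a5=0: formula gives 0, F = 0 ✓
  a1=0, a2=0, a3=0, a4=0, a5=1: formula gives 1, F = 1 ✓
  a1=0, a2=0, a3=0, a4=1, a5=0: formula gives 0, F = 0 ✓
  a1=0, a2=0, a3=0, a4=1, a5=1: formula gives 1, F = 1 ✓
  …and likewise for the remaining 28 rows.
Every row agrees, so the formula is equivalent.

Yes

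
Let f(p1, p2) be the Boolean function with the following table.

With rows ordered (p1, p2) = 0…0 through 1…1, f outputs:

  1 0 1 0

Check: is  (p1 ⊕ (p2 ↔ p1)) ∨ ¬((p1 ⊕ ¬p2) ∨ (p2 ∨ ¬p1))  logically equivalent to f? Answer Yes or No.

Test each input against both f and the formula:
  p1=0, p2=0: formula gives 1, f = 1 ✓
  p1=0, p2=1: formula gives 0, f = 0 ✓
  p1=1, p2=0: formula gives 1, f = 1 ✓
  p1=1, p2=1: formula gives 0, f = 0 ✓
All 4 rows match — the expression computes f exactly.

Yes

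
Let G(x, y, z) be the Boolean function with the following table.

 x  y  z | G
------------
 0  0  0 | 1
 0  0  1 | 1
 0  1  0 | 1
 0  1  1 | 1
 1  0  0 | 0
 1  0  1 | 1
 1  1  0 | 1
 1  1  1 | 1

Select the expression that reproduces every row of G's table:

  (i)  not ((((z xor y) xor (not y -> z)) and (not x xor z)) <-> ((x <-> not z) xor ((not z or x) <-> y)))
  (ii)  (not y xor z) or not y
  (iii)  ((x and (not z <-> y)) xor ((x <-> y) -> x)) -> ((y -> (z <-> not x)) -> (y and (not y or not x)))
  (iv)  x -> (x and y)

(i) fails at (0,0,0): the formula yields 0, G is 1.
(ii) fails at (0,1,0): the formula yields 0, G is 1.
(iv) fails at (1,0,1): the formula yields 0, G is 1.
That leaves (iii). Evaluating it on every row reproduces the table of G exactly.

iii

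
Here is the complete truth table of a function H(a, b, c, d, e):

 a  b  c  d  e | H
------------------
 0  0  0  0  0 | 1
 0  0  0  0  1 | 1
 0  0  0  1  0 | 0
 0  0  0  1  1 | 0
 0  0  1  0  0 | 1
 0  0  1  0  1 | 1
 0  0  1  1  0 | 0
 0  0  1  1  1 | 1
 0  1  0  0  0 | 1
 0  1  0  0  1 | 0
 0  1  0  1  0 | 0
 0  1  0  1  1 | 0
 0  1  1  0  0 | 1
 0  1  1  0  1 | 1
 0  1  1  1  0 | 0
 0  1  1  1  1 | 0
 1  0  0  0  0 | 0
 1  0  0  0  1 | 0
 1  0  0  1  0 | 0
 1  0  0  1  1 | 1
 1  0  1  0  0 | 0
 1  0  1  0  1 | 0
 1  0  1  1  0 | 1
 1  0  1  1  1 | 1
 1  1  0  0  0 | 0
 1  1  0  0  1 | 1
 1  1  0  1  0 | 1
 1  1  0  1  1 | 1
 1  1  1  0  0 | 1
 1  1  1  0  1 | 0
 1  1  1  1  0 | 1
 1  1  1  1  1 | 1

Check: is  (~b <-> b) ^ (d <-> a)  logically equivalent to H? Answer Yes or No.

Evaluate (~b <-> b) ^ (d <-> a) on each row and compare to H:
  a=0, b=0, c=0, d=0, e=0: formula gives 1, H = 1 ✓
  a=0, b=0, c=0, d=0, e=1: formula gives 1, H = 1 ✓
  a=0, b=0, c=0, d=1, e=0: formula gives 0, H = 0 ✓
  a=0, b=0, c=0, d=1, e=1: formula gives 0, H = 0 ✓
  …
  a=0, b=0, c=1, d=1, e=1: formula gives 0, but H = 1 ✗
A single disagreement suffices: at (0,0,1,1,1) they differ, so the formula does not compute H.

No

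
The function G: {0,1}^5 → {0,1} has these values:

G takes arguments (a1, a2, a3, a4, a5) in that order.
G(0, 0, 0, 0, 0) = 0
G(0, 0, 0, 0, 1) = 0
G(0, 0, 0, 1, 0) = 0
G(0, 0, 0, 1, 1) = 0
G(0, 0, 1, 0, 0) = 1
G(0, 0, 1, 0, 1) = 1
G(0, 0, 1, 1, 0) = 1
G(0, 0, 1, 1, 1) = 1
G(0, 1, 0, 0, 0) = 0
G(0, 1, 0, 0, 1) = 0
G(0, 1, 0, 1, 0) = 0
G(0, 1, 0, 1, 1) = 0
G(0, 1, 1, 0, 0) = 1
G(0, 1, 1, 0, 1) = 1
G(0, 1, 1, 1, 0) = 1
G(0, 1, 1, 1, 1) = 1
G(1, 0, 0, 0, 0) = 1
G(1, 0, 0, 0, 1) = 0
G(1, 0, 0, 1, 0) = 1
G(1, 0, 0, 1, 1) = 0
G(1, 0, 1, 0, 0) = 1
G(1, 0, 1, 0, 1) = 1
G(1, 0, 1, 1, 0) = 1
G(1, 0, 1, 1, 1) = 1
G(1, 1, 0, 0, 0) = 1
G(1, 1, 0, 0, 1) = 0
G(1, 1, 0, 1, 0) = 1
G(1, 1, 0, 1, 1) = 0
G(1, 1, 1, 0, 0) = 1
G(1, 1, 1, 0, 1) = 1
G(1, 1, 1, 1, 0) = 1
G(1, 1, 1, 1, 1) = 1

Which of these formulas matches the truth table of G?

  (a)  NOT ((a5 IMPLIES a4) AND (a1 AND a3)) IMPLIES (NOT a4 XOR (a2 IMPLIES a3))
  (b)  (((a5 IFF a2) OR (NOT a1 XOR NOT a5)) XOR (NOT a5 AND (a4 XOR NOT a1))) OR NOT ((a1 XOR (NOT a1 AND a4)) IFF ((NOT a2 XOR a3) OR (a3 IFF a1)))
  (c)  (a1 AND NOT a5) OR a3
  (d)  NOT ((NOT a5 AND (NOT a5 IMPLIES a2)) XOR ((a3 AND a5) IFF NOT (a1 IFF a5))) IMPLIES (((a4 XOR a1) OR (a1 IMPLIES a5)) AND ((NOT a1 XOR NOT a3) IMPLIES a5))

(a): at (0,0,0,1,0) it gives 1, but G = 0 — eliminated.
(b): at (0,0,0,0,0) it gives 1, but G = 0 — eliminated.
(d): at (0,0,0,0,0) it gives 1, but G = 0 — eliminated.
Only (c) survives; checking it on all 32 rows confirms it matches G.

c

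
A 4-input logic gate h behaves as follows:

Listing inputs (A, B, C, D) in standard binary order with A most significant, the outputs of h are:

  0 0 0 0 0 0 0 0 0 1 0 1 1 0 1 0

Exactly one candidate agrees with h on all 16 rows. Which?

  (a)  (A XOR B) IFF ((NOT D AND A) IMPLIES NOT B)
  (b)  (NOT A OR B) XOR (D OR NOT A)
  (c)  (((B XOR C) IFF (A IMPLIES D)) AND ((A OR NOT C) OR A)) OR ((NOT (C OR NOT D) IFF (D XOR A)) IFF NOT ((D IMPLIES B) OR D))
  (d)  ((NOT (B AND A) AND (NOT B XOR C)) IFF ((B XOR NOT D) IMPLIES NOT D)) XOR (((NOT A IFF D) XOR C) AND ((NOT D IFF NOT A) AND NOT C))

(a) disagrees with h on (0,1,0,0) (formula → 1, table → 0); rule it out.
(c) disagrees with h on (0,0,1,1) (formula → 1, table → 0); rule it out.
(d) disagrees with h on (0,0,0,0) (formula → 1, table → 0); rule it out.
(b) is the remaining candidate, and it agrees with h on all 16 inputs.

b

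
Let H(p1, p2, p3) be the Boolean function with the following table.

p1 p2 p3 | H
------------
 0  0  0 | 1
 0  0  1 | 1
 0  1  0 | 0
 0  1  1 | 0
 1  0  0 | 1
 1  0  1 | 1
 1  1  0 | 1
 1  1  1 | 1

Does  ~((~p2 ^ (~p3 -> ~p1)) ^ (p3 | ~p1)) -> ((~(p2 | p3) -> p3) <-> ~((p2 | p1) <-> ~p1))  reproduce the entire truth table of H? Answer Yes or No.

Yes

Check the formula against H row by row:
  p1=0, p2=0, p3=0: formula gives 1, H = 1 ✓
  p1=0, p2=0, p3=1: formula gives 1, H = 1 ✓
  p1=0, p2=1, p3=0: formula gives 0, H = 0 ✓
  p1=0, p2=1, p3=1: formula gives 0, H = 0 ✓
  p1=1, p2=0, p3=0: formula gives 1, H = 1 ✓
  … (the remaining 3 rows also agree.)
Every row agrees, so the formula is equivalent.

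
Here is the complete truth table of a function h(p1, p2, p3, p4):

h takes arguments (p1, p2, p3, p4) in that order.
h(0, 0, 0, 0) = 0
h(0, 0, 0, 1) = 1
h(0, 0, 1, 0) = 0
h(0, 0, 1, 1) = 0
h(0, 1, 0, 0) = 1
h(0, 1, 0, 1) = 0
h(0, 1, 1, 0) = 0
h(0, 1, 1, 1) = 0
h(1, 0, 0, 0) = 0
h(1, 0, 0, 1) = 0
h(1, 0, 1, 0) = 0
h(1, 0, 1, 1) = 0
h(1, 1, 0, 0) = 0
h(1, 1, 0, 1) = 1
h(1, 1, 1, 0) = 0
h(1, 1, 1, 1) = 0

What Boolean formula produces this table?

Collect the rows where h=1 — (0,0,0,1), (0,1,0,0), (1,1,0,1) — and write one minterm per row: ¬p1·¬p2·¬p3·p4, ¬p1·p2·¬p3·¬p4, p1·p2·¬p3·p4. Their union (logical OR) reproduces the table exactly.

h(p1, p2, p3, p4) = ((((NOT p1 AND NOT p2) AND NOT p3) AND p4) OR (((NOT p1 AND p2) AND NOT p3) AND NOT p4)) OR (((p1 AND p2) AND NOT p3) AND p4)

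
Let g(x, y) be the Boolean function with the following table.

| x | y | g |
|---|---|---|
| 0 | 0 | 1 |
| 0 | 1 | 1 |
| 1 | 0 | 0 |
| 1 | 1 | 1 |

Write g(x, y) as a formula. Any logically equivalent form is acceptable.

This is x → y (false only at 1,0).

g(x, y) = x → y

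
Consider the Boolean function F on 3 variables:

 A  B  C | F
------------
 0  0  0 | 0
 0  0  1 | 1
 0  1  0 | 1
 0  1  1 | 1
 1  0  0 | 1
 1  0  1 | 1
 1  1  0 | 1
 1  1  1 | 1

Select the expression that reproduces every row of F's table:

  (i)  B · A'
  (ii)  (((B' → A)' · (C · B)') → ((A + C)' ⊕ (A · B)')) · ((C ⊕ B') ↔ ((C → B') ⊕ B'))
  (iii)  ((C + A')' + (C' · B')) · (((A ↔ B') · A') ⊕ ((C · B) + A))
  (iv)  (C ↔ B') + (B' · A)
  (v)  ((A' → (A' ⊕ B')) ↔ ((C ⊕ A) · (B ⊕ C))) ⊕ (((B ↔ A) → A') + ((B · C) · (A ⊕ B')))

(i): at (0,0,1) it gives 0, but F = 1 — eliminated.
(ii): at (0,1,0) it gives 0, but F = 1 — eliminated.
(iii): at (0,0,1) it gives 0, but F = 1 — eliminated.
(iv): at (0,1,1) it gives 0, but F = 1 — eliminated.
Only (v) survives; checking it on all 8 rows confirms it matches F.

v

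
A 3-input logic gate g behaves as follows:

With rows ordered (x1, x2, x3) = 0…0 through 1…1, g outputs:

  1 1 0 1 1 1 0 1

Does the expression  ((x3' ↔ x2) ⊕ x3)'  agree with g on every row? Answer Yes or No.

Evaluate ((x3' ↔ x2) ⊕ x3)' on each row and compare to g:
  x1=0, x2=0, x3=0: formula gives 1, g = 1 ✓
  x1=0, x2=0, x3=1: formula gives 1, g = 1 ✓
  x1=0, x2=1, x3=0: formula gives 0, g = 0 ✓
  x1=0, x2=1, x3=1: formula gives 0, but g = 1 ✗
Row (0,1,1) is a counterexample, so the formula is not equivalent to g.

No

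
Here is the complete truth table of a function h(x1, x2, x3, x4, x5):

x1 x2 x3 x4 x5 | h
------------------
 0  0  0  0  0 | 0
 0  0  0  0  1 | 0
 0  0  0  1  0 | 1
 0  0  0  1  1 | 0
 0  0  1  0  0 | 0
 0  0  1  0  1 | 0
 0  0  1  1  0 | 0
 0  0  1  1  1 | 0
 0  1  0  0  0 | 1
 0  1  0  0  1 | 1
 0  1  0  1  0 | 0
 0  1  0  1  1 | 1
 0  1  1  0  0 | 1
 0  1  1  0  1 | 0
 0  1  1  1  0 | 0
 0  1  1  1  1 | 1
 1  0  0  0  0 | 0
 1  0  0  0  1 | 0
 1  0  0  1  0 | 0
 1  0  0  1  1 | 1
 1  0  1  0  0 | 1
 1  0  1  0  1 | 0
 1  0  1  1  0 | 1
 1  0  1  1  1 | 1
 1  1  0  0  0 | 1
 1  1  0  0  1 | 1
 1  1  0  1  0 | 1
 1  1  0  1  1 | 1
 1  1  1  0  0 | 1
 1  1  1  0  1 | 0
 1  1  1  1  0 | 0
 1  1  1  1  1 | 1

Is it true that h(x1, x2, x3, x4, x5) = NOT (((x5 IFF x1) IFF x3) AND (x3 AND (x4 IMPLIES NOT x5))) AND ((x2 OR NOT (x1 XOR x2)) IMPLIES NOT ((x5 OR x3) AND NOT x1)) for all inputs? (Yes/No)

No

Test each input against both h and the formula:
  x1=0, x2=0, x3=0, x4=0, x5=0: formula gives 1, but h = 0 ✗
Row (0,0,0,0,0) is a counterexample, so the formula is not equivalent to h.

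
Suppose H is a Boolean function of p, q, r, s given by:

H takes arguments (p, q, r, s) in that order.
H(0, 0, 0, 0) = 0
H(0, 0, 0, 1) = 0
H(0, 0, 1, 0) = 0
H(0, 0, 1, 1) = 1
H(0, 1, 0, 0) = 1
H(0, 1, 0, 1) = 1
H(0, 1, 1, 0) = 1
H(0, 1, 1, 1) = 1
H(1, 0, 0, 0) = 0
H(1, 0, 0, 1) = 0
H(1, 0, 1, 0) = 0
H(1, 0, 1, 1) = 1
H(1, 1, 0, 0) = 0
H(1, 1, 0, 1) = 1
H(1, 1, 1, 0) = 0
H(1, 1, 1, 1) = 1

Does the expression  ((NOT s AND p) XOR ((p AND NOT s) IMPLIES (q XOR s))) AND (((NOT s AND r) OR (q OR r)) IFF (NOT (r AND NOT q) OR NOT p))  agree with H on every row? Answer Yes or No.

No

Test each input against both H and the formula:
  p=0, q=0, r=0, s=0: formula gives 0, H = 0 ✓
  p=0, q=0, r=0, s=1: formula gives 0, H = 0 ✓
  p=0, q=0, r=1, s=0: formula gives 1, but H = 0 ✗
Since they disagree at (0,0,1,0), the expression is not a correct formula for H.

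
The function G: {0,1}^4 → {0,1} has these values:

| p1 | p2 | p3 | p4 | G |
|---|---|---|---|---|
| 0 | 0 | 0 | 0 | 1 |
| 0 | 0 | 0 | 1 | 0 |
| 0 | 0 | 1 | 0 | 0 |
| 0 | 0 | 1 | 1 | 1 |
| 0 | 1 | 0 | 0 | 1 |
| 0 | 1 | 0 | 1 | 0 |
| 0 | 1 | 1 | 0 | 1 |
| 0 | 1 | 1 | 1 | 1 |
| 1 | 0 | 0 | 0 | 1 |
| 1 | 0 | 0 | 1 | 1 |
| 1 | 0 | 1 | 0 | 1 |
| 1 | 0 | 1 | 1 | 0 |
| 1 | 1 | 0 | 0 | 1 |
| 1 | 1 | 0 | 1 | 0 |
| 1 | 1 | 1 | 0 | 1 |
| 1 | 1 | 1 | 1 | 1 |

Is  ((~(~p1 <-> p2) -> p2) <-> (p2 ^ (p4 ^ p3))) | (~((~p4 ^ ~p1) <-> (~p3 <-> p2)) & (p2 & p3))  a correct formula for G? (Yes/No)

No

Check the formula against G row by row:
  p1=0, p2=0, p3=0, p4=0: formula gives 1, G = 1 ✓
  p1=0, p2=0, p3=0, p4=1: formula gives 0, G = 0 ✓
  p1=0, p2=0, p3=1, p4=0: formula gives 0, G = 0 ✓
  p1=0, p2=0, p3=1, p4=1: formula gives 1, G = 1 ✓
  …
  p1=0, p2=1, p3=1, p4=0: formula gives 0, but G = 1 ✗
A single disagreement suffices: at (0,1,1,0) they differ, so the formula does not compute G.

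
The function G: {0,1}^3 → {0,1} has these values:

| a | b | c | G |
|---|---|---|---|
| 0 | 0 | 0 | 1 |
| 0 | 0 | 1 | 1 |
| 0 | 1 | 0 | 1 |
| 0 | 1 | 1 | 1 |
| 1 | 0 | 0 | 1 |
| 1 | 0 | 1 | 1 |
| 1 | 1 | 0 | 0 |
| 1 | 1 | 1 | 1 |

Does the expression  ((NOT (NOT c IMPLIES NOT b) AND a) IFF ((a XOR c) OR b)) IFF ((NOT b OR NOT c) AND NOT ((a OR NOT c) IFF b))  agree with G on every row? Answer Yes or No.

No

Evaluate ((NOT (NOT c IMPLIES NOT b) AND a) IFF ((a XOR c) OR b)) IFF ((NOT b OR NOT c) AND NOT ((a OR NOT c) IFF b)) on each row and compare to G:
  a=0, b=0, c=0: formula gives 1, G = 1 ✓
  a=0, b=0, c=1: formula gives 1, G = 1 ✓
  a=0, b=1, c=0: formula gives 1, G = 1 ✓
  a=0, b=1, c=1: formula gives 1, G = 1 ✓
  a=1, b=0, c=0: formula gives 0, but G = 1 ✗
A single disagreement suffices: at (1,0,0) they differ, so the formula does not compute G.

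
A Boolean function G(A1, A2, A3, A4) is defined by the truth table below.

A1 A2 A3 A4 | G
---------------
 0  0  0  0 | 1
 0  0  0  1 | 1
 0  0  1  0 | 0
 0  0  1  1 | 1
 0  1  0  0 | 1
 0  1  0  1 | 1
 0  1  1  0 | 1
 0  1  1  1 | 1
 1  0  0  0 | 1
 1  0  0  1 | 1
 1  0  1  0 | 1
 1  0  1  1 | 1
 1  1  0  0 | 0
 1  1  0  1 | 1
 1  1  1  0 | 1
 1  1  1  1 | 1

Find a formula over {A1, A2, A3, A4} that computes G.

The 0-rows are (0,0,1,0), (1,1,0,0). Take each as a conjunction (¬A1·¬A2·A3·¬A4, A1·A2·¬A3·¬A4), form their disjunction, and complement — that gives a formula that is 1 everywhere G is.

G(A1, A2, A3, A4) = NOT ((((NOT A1 AND NOT A2) AND A3) AND NOT A4) OR (((A1 AND A2) AND NOT A3) AND NOT A4))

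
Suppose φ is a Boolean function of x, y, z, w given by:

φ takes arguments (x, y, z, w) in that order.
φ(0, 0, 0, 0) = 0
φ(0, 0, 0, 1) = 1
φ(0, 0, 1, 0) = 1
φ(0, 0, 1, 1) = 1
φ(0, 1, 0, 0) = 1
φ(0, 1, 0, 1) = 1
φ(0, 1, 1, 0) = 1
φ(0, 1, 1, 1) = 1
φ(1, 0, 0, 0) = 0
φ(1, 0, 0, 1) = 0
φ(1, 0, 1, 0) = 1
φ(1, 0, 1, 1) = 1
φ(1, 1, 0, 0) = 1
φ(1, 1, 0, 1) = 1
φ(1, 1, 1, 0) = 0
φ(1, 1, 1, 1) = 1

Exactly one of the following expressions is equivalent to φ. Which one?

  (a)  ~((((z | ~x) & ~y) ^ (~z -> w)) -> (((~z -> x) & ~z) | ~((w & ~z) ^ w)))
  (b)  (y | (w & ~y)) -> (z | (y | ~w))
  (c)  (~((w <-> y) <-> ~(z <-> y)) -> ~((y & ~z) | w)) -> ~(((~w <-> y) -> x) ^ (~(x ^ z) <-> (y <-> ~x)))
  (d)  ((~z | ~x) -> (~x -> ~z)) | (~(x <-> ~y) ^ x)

c

(a) disagrees with φ on (0,0,0,1) (formula → 0, table → 1); rule it out.
(b) disagrees with φ on (0,0,0,0) (formula → 1, table → 0); rule it out.
(d) disagrees with φ on (0,0,0,0) (formula → 1, table → 0); rule it out.
(c) is the remaining candidate, and it agrees with φ on all 16 inputs.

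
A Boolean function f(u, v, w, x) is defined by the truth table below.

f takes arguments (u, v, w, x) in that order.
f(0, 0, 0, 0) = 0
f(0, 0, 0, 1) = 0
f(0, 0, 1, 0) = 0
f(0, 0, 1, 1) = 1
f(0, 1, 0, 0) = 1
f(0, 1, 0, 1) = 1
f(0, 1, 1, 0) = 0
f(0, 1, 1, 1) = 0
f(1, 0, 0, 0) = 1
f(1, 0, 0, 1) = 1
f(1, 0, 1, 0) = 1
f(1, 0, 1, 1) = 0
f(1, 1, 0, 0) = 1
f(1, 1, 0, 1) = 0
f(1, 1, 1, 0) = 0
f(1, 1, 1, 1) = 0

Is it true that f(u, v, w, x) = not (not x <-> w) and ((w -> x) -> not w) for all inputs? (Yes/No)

Test each input against both f and the formula:
  u=0, v=0, w=0, x=0: formula gives 1, but f = 0 ✗
Row (0,0,0,0) is a counterexample, so the formula is not equivalent to f.

No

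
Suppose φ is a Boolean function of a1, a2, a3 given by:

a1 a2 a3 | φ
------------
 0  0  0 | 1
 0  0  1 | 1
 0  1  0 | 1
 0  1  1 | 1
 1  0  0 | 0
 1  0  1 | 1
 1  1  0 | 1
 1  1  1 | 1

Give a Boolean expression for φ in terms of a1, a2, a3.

φ(a1, a2, a3) = ¬((a1 ∧ ¬a2) ∧ ¬a3)

Only row (1,0,0) gives 0. So φ is 1 everywhere except there — the complement of the minterm a1·¬a2·¬a3.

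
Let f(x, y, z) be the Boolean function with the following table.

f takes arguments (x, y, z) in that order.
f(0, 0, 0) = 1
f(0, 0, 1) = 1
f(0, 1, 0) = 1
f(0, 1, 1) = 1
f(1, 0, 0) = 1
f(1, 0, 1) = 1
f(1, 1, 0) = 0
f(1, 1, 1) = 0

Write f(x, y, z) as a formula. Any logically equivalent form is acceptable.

f(x, y, z) = ~(((x & y) & ~z) | ((x & y) & z))

f is 0 on only 2 rows — (1,1,0), (1,1,1). Writing each as a minterm (x·y·¬z, x·y·z) and OR-ing them characterizes exactly where f=0, so f is the negation of that disjunction.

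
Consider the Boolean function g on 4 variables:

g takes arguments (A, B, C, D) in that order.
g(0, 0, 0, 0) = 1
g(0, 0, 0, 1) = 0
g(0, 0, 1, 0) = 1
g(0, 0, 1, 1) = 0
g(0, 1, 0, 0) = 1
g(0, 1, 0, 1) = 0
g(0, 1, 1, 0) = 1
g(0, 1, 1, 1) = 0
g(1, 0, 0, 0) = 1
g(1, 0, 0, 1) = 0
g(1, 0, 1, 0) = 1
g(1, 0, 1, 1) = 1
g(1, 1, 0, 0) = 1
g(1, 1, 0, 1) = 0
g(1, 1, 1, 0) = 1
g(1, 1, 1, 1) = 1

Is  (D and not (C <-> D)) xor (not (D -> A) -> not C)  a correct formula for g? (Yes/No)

Yes

Check the formula against g row by row:
  A=0, B=0, C=0, D=0: formula gives 1, g = 1 ✓
  A=0, B=0, C=0, D=1: formula gives 0, g = 0 ✓
  A=0, B=0, C=1, D=0: formula gives 1, g = 1 ✓
  A=0, B=0, C=1, D=1: formula gives 0, g = 0 ✓
  …and likewise for the remaining 12 rows.
No disagreement on any input; they are logically equivalent.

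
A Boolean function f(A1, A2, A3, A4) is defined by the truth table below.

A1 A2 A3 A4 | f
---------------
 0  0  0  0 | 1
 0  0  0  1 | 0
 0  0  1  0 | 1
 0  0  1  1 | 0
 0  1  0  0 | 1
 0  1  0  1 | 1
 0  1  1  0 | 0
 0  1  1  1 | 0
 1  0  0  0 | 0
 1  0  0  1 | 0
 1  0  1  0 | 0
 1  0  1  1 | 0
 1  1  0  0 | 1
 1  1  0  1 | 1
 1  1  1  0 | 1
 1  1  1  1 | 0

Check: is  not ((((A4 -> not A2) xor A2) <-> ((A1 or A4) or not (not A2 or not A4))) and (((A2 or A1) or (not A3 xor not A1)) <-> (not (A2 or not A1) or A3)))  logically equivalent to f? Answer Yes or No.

Check the formula against f row by row:
  A1=0, A2=0, A3=0, A4=0: formula gives 1, f = 1 ✓
  A1=0, A2=0, A3=0, A4=1: formula gives 0, f = 0 ✓
  A1=0, A2=0, A3=1, A4=0: formula gives 1, f = 1 ✓
  A1=0, A2=0, A3=1, A4=1: formula gives 0, f = 0 ✓
  … (the remaining 12 rows also agree.)
Every row agrees, so the formula is equivalent.

Yes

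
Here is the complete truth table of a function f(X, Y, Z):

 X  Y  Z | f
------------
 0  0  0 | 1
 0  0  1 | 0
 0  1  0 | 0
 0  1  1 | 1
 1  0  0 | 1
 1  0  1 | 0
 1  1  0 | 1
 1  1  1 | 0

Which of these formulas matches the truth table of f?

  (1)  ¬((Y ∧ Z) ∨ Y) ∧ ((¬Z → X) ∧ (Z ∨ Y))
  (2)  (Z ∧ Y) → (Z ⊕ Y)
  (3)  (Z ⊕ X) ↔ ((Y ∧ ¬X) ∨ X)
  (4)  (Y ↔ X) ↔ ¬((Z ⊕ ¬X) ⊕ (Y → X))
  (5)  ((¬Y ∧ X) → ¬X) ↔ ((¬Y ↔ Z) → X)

3

(1) fails at (0,0,0): the formula yields 0, f is 1.
(2) fails at (0,0,1): the formula yields 1, f is 0.
(4) fails at (0,1,0): the formula yields 1, f is 0.
(5) fails at (1,0,0): the formula yields 0, f is 1.
That leaves (3). Evaluating it on every row reproduces the table of f exactly.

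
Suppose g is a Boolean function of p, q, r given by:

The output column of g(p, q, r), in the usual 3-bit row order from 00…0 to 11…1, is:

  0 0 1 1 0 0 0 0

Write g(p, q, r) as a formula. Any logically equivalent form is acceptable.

Collect the rows where g=1 — (0,1,0), (0,1,1) — and write one minterm per row: ¬p·q·¬r, ¬p·q·r. Their union (logical OR) reproduces the table exactly.

g(p, q, r) = ((p' · q) · r') + ((p' · q) · r)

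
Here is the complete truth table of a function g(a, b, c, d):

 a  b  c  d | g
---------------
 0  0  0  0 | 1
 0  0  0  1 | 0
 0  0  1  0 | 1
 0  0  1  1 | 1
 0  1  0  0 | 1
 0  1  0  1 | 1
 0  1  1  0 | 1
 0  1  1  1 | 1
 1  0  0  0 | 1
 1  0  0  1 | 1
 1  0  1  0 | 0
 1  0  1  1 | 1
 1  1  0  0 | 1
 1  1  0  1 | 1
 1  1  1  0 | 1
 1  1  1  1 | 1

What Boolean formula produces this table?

g(a, b, c, d) = ((((a' · b') · c') · d) + (((a · b') · c) · d'))'

g is 0 on only 2 rows — (0,0,0,1), (1,0,1,0). Writing each as a minterm (¬a·¬b·¬c·d, a·¬b·c·¬d) and OR-ing them characterizes exactly where g=0, so g is the negation of that disjunction.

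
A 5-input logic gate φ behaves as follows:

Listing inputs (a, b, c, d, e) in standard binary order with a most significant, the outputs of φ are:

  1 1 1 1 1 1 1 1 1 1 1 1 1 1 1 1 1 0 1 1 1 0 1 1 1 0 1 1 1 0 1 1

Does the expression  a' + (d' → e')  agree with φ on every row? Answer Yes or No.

Yes

Evaluate a' + (d' → e') on each row and compare to φ:
  a=0, b=0, c=0, d=0, e=0: formula gives 1, φ = 1 ✓
  a=0, b=0, c=0, d=0, e=1: formula gives 1, φ = 1 ✓
  a=0, b=0, c=0, d=1, e=0: formula gives 1, φ = 1 ✓
  a=0, b=0, c=0, d=1, e=1: formula gives 1, φ = 1 ✓
  …and likewise for the remaining 28 rows.
No disagreement on any input; they are logically equivalent.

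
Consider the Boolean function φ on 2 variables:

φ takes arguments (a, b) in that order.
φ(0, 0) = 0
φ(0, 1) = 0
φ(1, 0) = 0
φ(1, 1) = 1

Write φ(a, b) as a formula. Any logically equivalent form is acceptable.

φ(a, b) = a ∧ b

The output is 1 only when every input is 1 — the AND of all inputs.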